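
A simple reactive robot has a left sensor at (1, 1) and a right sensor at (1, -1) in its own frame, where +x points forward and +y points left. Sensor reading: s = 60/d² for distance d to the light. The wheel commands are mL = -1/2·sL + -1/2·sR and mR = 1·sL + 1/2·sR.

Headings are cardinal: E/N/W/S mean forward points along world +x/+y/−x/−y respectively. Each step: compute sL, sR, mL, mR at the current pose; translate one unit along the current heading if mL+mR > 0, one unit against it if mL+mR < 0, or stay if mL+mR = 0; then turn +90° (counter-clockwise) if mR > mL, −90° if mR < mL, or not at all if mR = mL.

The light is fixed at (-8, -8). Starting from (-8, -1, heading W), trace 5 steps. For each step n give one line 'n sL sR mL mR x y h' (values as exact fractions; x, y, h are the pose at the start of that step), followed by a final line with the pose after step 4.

n=0: pose=(-8,-1,W); sL=60/37, sR=12/13; mL=-612/481, mR=1002/481; mL+mR=30/37 → advance +1; mR−mL=1614/481 → turn +1·90°
n=1: pose=(-9,-1,S); sL=5/3, sR=3/2; mL=-19/12, mR=29/12; mL+mR=5/6 → advance +1; mR−mL=4 → turn +1·90°
n=2: pose=(-9,-2,E); sL=60/49, sR=12/5; mL=-444/245, mR=594/245; mL+mR=30/49 → advance +1; mR−mL=1038/245 → turn +1·90°
n=3: pose=(-8,-2,N); sL=6/5, sR=6/5; mL=-6/5, mR=9/5; mL+mR=3/5 → advance +1; mR−mL=3 → turn +1·90°
n=4: pose=(-8,-1,W); sL=60/37, sR=12/13; mL=-612/481, mR=1002/481; mL+mR=30/37 → advance +1; mR−mL=1614/481 → turn +1·90°

0 60/37 12/13 -612/481 1002/481 -8 -1 W
1 5/3 3/2 -19/12 29/12 -9 -1 S
2 60/49 12/5 -444/245 594/245 -9 -2 E
3 6/5 6/5 -6/5 9/5 -8 -2 N
4 60/37 12/13 -612/481 1002/481 -8 -1 W
final -9 -1 S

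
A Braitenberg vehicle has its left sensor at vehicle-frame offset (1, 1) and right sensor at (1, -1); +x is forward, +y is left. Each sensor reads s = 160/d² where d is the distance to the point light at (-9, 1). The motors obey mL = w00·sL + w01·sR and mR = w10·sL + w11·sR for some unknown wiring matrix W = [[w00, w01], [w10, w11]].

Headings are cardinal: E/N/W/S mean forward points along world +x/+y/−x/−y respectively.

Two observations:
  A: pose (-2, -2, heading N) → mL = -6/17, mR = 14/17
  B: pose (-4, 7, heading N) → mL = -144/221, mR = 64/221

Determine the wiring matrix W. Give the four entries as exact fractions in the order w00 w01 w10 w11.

1/2 -1 1/2 -1/2

obs A: pose=(-2,-2,N) → sL=4, sR=40/17, mL=-6/17, mR=14/17
obs B: pose=(-4,7,N) → sL=32/13, sR=32/17, mL=-144/221, mR=64/221
sensor matrix S = [[4, 40/17], [32/13, 32/17]]; det S = 384/221
solve [mL_A; mL_B] = S·[w00; w01] and [mR_A; mR_B] = S·[w10; w11]:
  w00 = 1/2, w01 = -1, w10 = 1/2, w11 = -1/2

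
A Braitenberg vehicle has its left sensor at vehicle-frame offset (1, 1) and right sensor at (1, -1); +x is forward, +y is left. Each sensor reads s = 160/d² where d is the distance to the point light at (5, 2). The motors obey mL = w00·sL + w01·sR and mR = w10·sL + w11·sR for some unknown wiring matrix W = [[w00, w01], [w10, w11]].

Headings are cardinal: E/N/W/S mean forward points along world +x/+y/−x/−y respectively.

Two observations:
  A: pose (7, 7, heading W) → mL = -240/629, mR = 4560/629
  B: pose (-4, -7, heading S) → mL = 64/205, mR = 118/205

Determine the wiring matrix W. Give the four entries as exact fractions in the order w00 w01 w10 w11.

-1/2 1 1 -1/2

obs A: pose=(7,7,W) → sL=160/17, sR=160/37, mL=-240/629, mR=4560/629
obs B: pose=(-4,-7,S) → sL=40/41, sR=4/5, mL=64/205, mR=118/205
sensor matrix S = [[160/17, 160/37], [40/41, 4/5]]; det S = 85376/25789
solve [mL_A; mL_B] = S·[w00; w01] and [mR_A; mR_B] = S·[w10; w11]:
  w00 = -1/2, w01 = 1, w10 = 1, w11 = -1/2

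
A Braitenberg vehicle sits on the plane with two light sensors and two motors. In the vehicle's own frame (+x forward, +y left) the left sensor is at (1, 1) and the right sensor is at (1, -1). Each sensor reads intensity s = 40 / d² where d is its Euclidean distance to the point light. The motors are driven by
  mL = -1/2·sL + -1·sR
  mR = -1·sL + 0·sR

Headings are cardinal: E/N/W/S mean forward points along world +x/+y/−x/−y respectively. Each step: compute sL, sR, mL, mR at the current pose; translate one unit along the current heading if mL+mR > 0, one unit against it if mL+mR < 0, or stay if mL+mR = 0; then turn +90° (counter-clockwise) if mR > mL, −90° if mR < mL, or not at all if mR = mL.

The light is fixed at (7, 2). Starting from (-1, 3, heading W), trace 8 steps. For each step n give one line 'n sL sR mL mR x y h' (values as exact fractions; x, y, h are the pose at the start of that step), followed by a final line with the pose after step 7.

0 40/81 8/17 -988/1377 -40/81 -1 3 W
1 10/9 5/8 -85/72 -10/9 0 3 S
2 8/9 40/37 -508/333 -8/9 0 4 E
3 4/9 20/29 -238/261 -4/9 -1 4 N
4 40/81 8/17 -988/1377 -40/81 -1 3 W
5 10/9 5/8 -85/72 -10/9 0 3 S
6 8/9 40/37 -508/333 -8/9 0 4 E
7 4/9 20/29 -238/261 -4/9 -1 4 N
final -1 3 W

n=0: pose=(-1,3,W); sL=40/81, sR=8/17; mL=-988/1377, mR=-40/81; mL+mR=-556/459 → advance -1; mR−mL=308/1377 → turn +1·90°
n=1: pose=(0,3,S); sL=10/9, sR=5/8; mL=-85/72, mR=-10/9; mL+mR=-55/24 → advance -1; mR−mL=5/72 → turn +1·90°
n=2: pose=(0,4,E); sL=8/9, sR=40/37; mL=-508/333, mR=-8/9; mL+mR=-268/111 → advance -1; mR−mL=212/333 → turn +1·90°
n=3: pose=(-1,4,N); sL=4/9, sR=20/29; mL=-238/261, mR=-4/9; mL+mR=-118/87 → advance -1; mR−mL=122/261 → turn +1·90°
n=4: pose=(-1,3,W); sL=40/81, sR=8/17; mL=-988/1377, mR=-40/81; mL+mR=-556/459 → advance -1; mR−mL=308/1377 → turn +1·90°
n=5: pose=(0,3,S); sL=10/9, sR=5/8; mL=-85/72, mR=-10/9; mL+mR=-55/24 → advance -1; mR−mL=5/72 → turn +1·90°
n=6: pose=(0,4,E); sL=8/9, sR=40/37; mL=-508/333, mR=-8/9; mL+mR=-268/111 → advance -1; mR−mL=212/333 → turn +1·90°
n=7: pose=(-1,4,N); sL=4/9, sR=20/29; mL=-238/261, mR=-4/9; mL+mR=-118/87 → advance -1; mR−mL=122/261 → turn +1·90°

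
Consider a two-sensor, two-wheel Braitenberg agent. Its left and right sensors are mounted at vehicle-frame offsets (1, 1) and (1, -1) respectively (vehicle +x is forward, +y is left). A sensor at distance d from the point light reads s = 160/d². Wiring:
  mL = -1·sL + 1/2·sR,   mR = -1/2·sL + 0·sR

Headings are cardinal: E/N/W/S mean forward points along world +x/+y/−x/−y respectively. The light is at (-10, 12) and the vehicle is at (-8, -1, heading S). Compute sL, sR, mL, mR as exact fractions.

32/41 160/197 -3024/8077 -16/41

left sensor world pos  = (-7, -2); dL² = 205
right sensor world pos = (-9, -2); dR² = 197
sL = 160/205 = 32/41
sR = 160/197 = 160/197
mL = -1·sL + 1/2·sR = -3024/8077
mR = -1/2·sL + 0·sR = -16/41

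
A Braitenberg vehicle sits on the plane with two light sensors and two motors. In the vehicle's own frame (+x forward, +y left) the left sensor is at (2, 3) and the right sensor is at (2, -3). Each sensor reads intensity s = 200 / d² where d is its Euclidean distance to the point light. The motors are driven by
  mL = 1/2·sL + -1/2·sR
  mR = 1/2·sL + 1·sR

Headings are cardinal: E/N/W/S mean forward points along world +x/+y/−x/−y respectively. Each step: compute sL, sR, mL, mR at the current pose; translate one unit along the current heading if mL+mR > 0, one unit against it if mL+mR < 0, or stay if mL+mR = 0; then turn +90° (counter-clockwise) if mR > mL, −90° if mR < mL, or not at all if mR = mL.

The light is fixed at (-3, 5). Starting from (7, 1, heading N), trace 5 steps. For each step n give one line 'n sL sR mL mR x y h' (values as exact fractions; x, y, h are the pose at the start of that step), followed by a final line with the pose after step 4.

0 200/53 200/173 12000/9169 27900/9169 7 1 N
1 2 25/8 -9/16 33/8 7 2 W
2 200/169 200/61 -10800/10309 39900/10309 6 2 S
3 100/61 20/17 240/1037 2070/1037 6 1 E
4 200/53 200/173 12000/9169 27900/9169 7 1 N
final 7 2 W

n=0: pose=(7,1,N); sL=200/53, sR=200/173; mL=12000/9169, mR=27900/9169; mL+mR=39900/9169 → advance +1; mR−mL=300/173 → turn +1·90°
n=1: pose=(7,2,W); sL=2, sR=25/8; mL=-9/16, mR=33/8; mL+mR=57/16 → advance +1; mR−mL=75/16 → turn +1·90°
n=2: pose=(6,2,S); sL=200/169, sR=200/61; mL=-10800/10309, mR=39900/10309; mL+mR=29100/10309 → advance +1; mR−mL=300/61 → turn +1·90°
n=3: pose=(6,1,E); sL=100/61, sR=20/17; mL=240/1037, mR=2070/1037; mL+mR=2310/1037 → advance +1; mR−mL=30/17 → turn +1·90°
n=4: pose=(7,1,N); sL=200/53, sR=200/173; mL=12000/9169, mR=27900/9169; mL+mR=39900/9169 → advance +1; mR−mL=300/173 → turn +1·90°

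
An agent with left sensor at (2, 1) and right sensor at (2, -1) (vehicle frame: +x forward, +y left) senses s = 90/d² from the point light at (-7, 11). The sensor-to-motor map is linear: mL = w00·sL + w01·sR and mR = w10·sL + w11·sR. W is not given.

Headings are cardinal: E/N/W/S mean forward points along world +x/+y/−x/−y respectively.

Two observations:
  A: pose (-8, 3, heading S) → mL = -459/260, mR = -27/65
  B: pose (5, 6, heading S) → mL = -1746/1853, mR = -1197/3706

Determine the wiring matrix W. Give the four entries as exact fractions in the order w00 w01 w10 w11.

-1 -1 1/2 -1

obs A: pose=(-8,3,S) → sL=9/10, sR=45/52, mL=-459/260, mR=-27/65
obs B: pose=(5,6,S) → sL=45/109, sR=9/17, mL=-1746/1853, mR=-1197/3706
sensor matrix S = [[9/10, 45/52], [45/109, 9/17]]; det S = 57429/481780
solve [mL_A; mL_B] = S·[w00; w01] and [mR_A; mR_B] = S·[w10; w11]:
  w00 = -1, w01 = -1, w10 = 1/2, w11 = -1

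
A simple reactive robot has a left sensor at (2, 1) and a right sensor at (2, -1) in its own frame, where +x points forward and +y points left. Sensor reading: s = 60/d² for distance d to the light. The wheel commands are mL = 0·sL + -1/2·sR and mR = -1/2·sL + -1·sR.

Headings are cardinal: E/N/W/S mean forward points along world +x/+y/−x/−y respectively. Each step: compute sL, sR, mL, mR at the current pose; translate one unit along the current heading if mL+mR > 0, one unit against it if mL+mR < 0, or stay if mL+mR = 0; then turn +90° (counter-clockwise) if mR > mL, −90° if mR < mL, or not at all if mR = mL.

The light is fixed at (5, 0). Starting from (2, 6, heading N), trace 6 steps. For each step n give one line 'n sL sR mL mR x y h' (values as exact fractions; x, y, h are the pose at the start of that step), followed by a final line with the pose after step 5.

0 3/4 15/17 -15/34 -171/136 2 6 N
1 60/37 60/17 -30/17 -2730/629 2 5 E
2 10/3 30/17 -15/17 -175/51 1 5 S
3 60/61 12/17 -6/17 -1242/1037 1 6 W
4 3/4 15/17 -15/34 -171/136 2 6 N
5 60/37 60/17 -30/17 -2730/629 2 5 E
final 1 5 S

n=0: pose=(2,6,N); sL=3/4, sR=15/17; mL=-15/34, mR=-171/136; mL+mR=-231/136 → advance -1; mR−mL=-111/136 → turn -1·90°
n=1: pose=(2,5,E); sL=60/37, sR=60/17; mL=-30/17, mR=-2730/629; mL+mR=-3840/629 → advance -1; mR−mL=-1620/629 → turn -1·90°
n=2: pose=(1,5,S); sL=10/3, sR=30/17; mL=-15/17, mR=-175/51; mL+mR=-220/51 → advance -1; mR−mL=-130/51 → turn -1·90°
n=3: pose=(1,6,W); sL=60/61, sR=12/17; mL=-6/17, mR=-1242/1037; mL+mR=-1608/1037 → advance -1; mR−mL=-876/1037 → turn -1·90°
n=4: pose=(2,6,N); sL=3/4, sR=15/17; mL=-15/34, mR=-171/136; mL+mR=-231/136 → advance -1; mR−mL=-111/136 → turn -1·90°
n=5: pose=(2,5,E); sL=60/37, sR=60/17; mL=-30/17, mR=-2730/629; mL+mR=-3840/629 → advance -1; mR−mL=-1620/629 → turn -1·90°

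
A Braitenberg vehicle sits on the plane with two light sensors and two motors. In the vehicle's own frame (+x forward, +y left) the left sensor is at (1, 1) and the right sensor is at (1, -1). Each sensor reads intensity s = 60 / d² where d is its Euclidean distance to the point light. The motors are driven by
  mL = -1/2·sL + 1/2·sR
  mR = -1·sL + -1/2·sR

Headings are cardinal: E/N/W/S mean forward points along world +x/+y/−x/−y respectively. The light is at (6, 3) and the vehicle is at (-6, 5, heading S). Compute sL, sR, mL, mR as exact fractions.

left sensor world pos  = (-5, 4); dL² = 122
right sensor world pos = (-7, 4); dR² = 170
sL = 60/122 = 30/61
sR = 60/170 = 6/17
mL = -1/2·sL + 1/2·sR = -72/1037
mR = -1·sL + -1/2·sR = -693/1037

30/61 6/17 -72/1037 -693/1037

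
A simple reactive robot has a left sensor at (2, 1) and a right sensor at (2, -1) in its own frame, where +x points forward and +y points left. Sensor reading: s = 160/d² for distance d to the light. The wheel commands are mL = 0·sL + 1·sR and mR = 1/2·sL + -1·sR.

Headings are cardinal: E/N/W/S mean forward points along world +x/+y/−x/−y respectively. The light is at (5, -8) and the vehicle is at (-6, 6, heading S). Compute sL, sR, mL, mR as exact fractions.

40/61 5/9 5/9 -125/549

left sensor world pos  = (-5, 4); dL² = 244
right sensor world pos = (-7, 4); dR² = 288
sL = 160/244 = 40/61
sR = 160/288 = 5/9
mL = 0·sL + 1·sR = 5/9
mR = 1/2·sL + -1·sR = -125/549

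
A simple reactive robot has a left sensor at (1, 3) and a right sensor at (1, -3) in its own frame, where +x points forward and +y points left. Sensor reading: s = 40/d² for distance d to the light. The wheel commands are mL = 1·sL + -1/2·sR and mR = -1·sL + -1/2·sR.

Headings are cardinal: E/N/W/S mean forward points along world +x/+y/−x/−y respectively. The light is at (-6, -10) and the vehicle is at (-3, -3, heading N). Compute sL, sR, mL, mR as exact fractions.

left sensor world pos  = (-6, -2); dL² = 64
right sensor world pos = (0, -2); dR² = 100
sL = 40/64 = 5/8
sR = 40/100 = 2/5
mL = 1·sL + -1/2·sR = 17/40
mR = -1·sL + -1/2·sR = -33/40

5/8 2/5 17/40 -33/40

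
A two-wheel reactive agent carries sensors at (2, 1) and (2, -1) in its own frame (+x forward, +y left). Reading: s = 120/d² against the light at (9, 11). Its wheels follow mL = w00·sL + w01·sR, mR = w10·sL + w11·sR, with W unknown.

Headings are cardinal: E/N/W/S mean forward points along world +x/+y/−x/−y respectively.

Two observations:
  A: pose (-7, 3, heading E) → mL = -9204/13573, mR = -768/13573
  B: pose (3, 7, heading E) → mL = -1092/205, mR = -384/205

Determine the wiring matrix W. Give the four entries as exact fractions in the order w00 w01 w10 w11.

obs A: pose=(-7,3,E) → sL=24/49, sR=120/277, mL=-9204/13573, mR=-768/13573
obs B: pose=(3,7,E) → sL=24/5, sR=120/41, mL=-1092/205, mR=-384/205
sensor matrix S = [[24/49, 120/277], [24/5, 120/41]]; det S = -359424/556493
solve [mL_A; mL_B] = S·[w00; w01] and [mR_A; mR_B] = S·[w10; w11]:
  w00 = -1/2, w01 = -1, w10 = -1, w11 = 1

-1/2 -1 -1 1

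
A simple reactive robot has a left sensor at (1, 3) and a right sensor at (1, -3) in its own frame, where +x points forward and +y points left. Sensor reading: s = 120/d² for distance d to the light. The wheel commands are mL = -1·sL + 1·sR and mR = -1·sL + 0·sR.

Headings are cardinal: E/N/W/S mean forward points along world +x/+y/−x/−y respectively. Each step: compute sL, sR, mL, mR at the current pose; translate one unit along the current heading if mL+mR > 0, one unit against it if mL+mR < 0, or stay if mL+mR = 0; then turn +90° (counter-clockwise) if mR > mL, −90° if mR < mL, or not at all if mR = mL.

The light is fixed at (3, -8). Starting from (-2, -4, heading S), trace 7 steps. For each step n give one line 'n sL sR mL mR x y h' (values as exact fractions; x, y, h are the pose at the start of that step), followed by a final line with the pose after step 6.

0 120/13 120/73 -7200/949 -120/13 -2 -4 S
1 3 6/5 -9/5 -3 -2 -3 W
2 24/17 120/37 1152/629 -24/17 -1 -3 N
3 4/3 20/3 16/3 -4/3 -1 -2 E
4 24/5 120/61 -864/305 -24/5 0 -2 S
5 15/4 30/29 -315/116 -15/4 0 -1 W
6 120/89 24/13 576/1157 -120/89 1 -1 N
final 1 -2 E

n=0: pose=(-2,-4,S); sL=120/13, sR=120/73; mL=-7200/949, mR=-120/13; mL+mR=-15960/949 → advance -1; mR−mL=-120/73 → turn -1·90°
n=1: pose=(-2,-3,W); sL=3, sR=6/5; mL=-9/5, mR=-3; mL+mR=-24/5 → advance -1; mR−mL=-6/5 → turn -1·90°
n=2: pose=(-1,-3,N); sL=24/17, sR=120/37; mL=1152/629, mR=-24/17; mL+mR=264/629 → advance +1; mR−mL=-120/37 → turn -1·90°
n=3: pose=(-1,-2,E); sL=4/3, sR=20/3; mL=16/3, mR=-4/3; mL+mR=4 → advance +1; mR−mL=-20/3 → turn -1·90°
n=4: pose=(0,-2,S); sL=24/5, sR=120/61; mL=-864/305, mR=-24/5; mL+mR=-2328/305 → advance -1; mR−mL=-120/61 → turn -1·90°
n=5: pose=(0,-1,W); sL=15/4, sR=30/29; mL=-315/116, mR=-15/4; mL+mR=-375/58 → advance -1; mR−mL=-30/29 → turn -1·90°
n=6: pose=(1,-1,N); sL=120/89, sR=24/13; mL=576/1157, mR=-120/89; mL+mR=-984/1157 → advance -1; mR−mL=-24/13 → turn -1·90°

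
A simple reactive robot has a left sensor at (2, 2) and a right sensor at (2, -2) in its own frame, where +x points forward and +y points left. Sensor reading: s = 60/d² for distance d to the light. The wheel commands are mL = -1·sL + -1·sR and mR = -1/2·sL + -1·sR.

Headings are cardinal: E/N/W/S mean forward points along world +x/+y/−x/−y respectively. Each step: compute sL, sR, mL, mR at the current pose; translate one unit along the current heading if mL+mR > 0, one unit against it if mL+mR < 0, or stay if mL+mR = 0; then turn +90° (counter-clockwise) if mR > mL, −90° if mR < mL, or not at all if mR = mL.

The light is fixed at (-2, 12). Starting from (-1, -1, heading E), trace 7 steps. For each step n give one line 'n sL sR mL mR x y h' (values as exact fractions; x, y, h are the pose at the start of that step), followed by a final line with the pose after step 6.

n=0: pose=(-1,-1,E); sL=6/13, sR=10/39; mL=-28/39, mR=-19/39; mL+mR=-47/39 → advance -1; mR−mL=3/13 → turn +1·90°
n=1: pose=(-2,-1,N); sL=12/25, sR=12/25; mL=-24/25, mR=-18/25; mL+mR=-42/25 → advance -1; mR−mL=6/25 → turn +1·90°
n=2: pose=(-2,-2,W); sL=3/13, sR=15/37; mL=-306/481, mR=-501/962; mL+mR=-1113/962 → advance -1; mR−mL=3/26 → turn +1·90°
n=3: pose=(-1,-2,S); sL=12/53, sR=60/257; mL=-6264/13621, mR=-4722/13621; mL+mR=-10986/13621 → advance -1; mR−mL=6/53 → turn +1·90°
n=4: pose=(-1,-1,E); sL=6/13, sR=10/39; mL=-28/39, mR=-19/39; mL+mR=-47/39 → advance -1; mR−mL=3/13 → turn +1·90°
n=5: pose=(-2,-1,N); sL=12/25, sR=12/25; mL=-24/25, mR=-18/25; mL+mR=-42/25 → advance -1; mR−mL=6/25 → turn +1·90°
n=6: pose=(-2,-2,W); sL=3/13, sR=15/37; mL=-306/481, mR=-501/962; mL+mR=-1113/962 → advance -1; mR−mL=3/26 → turn +1·90°

0 6/13 10/39 -28/39 -19/39 -1 -1 E
1 12/25 12/25 -24/25 -18/25 -2 -1 N
2 3/13 15/37 -306/481 -501/962 -2 -2 W
3 12/53 60/257 -6264/13621 -4722/13621 -1 -2 S
4 6/13 10/39 -28/39 -19/39 -1 -1 E
5 12/25 12/25 -24/25 -18/25 -2 -1 N
6 3/13 15/37 -306/481 -501/962 -2 -2 W
final -1 -2 S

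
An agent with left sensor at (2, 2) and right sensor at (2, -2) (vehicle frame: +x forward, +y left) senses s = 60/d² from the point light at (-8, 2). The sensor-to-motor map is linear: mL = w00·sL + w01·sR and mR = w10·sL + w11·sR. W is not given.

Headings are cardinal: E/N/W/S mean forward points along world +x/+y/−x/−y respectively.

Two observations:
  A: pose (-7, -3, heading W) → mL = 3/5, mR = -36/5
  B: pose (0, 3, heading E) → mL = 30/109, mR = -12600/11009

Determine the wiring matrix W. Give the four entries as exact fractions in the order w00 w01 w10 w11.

1/2 0 -1 -1

obs A: pose=(-7,-3,W) → sL=6/5, sR=6, mL=3/5, mR=-36/5
obs B: pose=(0,3,E) → sL=60/109, sR=60/101, mL=30/109, mR=-12600/11009
sensor matrix S = [[6/5, 6], [60/109, 60/101]]; det S = -28512/11009
solve [mL_A; mL_B] = S·[w00; w01] and [mR_A; mR_B] = S·[w10; w11]:
  w00 = 1/2, w01 = 0, w10 = -1, w11 = -1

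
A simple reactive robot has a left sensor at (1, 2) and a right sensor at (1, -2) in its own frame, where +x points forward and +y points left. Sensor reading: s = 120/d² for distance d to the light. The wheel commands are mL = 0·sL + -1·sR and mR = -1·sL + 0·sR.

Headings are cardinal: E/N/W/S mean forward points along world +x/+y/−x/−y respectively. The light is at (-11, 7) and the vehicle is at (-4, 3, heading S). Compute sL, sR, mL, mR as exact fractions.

60/53 12/5 -12/5 -60/53

left sensor world pos  = (-2, 2); dL² = 106
right sensor world pos = (-6, 2); dR² = 50
sL = 120/106 = 60/53
sR = 120/50 = 12/5
mL = 0·sL + -1·sR = -12/5
mR = -1·sL + 0·sR = -60/53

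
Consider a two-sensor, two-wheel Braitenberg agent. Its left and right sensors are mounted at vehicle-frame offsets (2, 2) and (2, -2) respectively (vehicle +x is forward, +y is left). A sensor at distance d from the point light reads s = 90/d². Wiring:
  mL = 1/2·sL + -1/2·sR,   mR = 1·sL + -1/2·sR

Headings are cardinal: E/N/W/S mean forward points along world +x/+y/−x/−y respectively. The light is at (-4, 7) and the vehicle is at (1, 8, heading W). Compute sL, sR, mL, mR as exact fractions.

left sensor world pos  = (-1, 6); dL² = 10
right sensor world pos = (-1, 10); dR² = 18
sL = 90/10 = 9
sR = 90/18 = 5
mL = 1/2·sL + -1/2·sR = 2
mR = 1·sL + -1/2·sR = 13/2

9 5 2 13/2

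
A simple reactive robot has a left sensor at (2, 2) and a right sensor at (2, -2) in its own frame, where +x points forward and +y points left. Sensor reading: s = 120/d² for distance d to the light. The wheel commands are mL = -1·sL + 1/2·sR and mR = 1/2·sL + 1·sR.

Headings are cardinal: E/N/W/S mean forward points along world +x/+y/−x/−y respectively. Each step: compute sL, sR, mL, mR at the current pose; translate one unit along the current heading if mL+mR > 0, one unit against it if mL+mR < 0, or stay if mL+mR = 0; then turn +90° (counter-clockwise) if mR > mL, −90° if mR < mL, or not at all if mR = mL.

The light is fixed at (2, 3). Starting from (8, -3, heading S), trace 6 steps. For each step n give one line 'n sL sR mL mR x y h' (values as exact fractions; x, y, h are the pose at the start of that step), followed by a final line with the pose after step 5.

n=0: pose=(8,-3,S); sL=15/16, sR=3/2; mL=-3/16, mR=63/32; mL+mR=57/32 → advance +1; mR−mL=69/32 → turn +1·90°
n=1: pose=(8,-4,E); sL=120/89, sR=24/29; mL=-2412/2581, mR=3876/2581; mL+mR=1464/2581 → advance +1; mR−mL=6288/2581 → turn +1·90°
n=2: pose=(9,-4,N); sL=12/5, sR=60/53; mL=-486/265, mR=618/265; mL+mR=132/265 → advance +1; mR−mL=1104/265 → turn +1·90°
n=3: pose=(9,-3,W); sL=120/89, sR=120/41; mL=420/3649, mR=13140/3649; mL+mR=13560/3649 → advance +1; mR−mL=12720/3649 → turn +1·90°
n=4: pose=(8,-3,S); sL=15/16, sR=3/2; mL=-3/16, mR=63/32; mL+mR=57/32 → advance +1; mR−mL=69/32 → turn +1·90°
n=5: pose=(8,-4,E); sL=120/89, sR=24/29; mL=-2412/2581, mR=3876/2581; mL+mR=1464/2581 → advance +1; mR−mL=6288/2581 → turn +1·90°

0 15/16 3/2 -3/16 63/32 8 -3 S
1 120/89 24/29 -2412/2581 3876/2581 8 -4 E
2 12/5 60/53 -486/265 618/265 9 -4 N
3 120/89 120/41 420/3649 13140/3649 9 -3 W
4 15/16 3/2 -3/16 63/32 8 -3 S
5 120/89 24/29 -2412/2581 3876/2581 8 -4 E
final 9 -4 N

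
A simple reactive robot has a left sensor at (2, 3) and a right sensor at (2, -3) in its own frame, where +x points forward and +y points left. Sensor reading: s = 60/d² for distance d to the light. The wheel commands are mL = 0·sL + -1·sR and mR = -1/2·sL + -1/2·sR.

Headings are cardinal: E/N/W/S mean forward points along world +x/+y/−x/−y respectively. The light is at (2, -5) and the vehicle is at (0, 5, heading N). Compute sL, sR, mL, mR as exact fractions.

left sensor world pos  = (-3, 7); dL² = 169
right sensor world pos = (3, 7); dR² = 145
sL = 60/169 = 60/169
sR = 60/145 = 12/29
mL = 0·sL + -1·sR = -12/29
mR = -1/2·sL + -1/2·sR = -1884/4901

60/169 12/29 -12/29 -1884/4901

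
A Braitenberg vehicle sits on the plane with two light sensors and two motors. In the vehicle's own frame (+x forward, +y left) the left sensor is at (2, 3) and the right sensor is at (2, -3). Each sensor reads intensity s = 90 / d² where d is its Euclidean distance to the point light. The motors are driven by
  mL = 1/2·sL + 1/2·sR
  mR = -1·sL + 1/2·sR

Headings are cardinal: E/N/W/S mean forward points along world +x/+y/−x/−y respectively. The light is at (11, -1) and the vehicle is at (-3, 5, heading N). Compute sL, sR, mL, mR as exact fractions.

left sensor world pos  = (-6, 7); dL² = 353
right sensor world pos = (0, 7); dR² = 185
sL = 90/353 = 90/353
sR = 90/185 = 18/37
mL = 1/2·sL + 1/2·sR = 4842/13061
mR = -1·sL + 1/2·sR = -153/13061

90/353 18/37 4842/13061 -153/13061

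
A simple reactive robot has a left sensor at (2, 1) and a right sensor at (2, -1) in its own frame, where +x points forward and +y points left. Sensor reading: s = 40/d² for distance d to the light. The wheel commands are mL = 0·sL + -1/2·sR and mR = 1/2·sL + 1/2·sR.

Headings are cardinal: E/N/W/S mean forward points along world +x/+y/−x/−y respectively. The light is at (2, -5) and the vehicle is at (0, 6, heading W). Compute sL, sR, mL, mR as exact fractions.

10/29 1/4 -1/8 69/232

left sensor world pos  = (-2, 5); dL² = 116
right sensor world pos = (-2, 7); dR² = 160
sL = 40/116 = 10/29
sR = 40/160 = 1/4
mL = 0·sL + -1/2·sR = -1/8
mR = 1/2·sL + 1/2·sR = 69/232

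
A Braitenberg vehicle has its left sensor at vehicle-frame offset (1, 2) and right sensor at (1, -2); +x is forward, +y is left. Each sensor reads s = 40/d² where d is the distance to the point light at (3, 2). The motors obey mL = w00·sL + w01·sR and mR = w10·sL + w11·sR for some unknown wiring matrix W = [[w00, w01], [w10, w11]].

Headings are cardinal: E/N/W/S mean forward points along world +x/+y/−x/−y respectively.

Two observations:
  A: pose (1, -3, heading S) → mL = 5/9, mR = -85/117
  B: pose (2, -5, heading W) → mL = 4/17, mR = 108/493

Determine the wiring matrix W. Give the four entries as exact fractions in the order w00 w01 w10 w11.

1/2 0 -1 1/2

obs A: pose=(1,-3,S) → sL=10/9, sR=10/13, mL=5/9, mR=-85/117
obs B: pose=(2,-5,W) → sL=8/17, sR=40/29, mL=4/17, mR=108/493
sensor matrix S = [[10/9, 10/13], [8/17, 40/29]]; det S = 67520/57681
solve [mL_A; mL_B] = S·[w00; w01] and [mR_A; mR_B] = S·[w10; w11]:
  w00 = 1/2, w01 = 0, w10 = -1, w11 = 1/2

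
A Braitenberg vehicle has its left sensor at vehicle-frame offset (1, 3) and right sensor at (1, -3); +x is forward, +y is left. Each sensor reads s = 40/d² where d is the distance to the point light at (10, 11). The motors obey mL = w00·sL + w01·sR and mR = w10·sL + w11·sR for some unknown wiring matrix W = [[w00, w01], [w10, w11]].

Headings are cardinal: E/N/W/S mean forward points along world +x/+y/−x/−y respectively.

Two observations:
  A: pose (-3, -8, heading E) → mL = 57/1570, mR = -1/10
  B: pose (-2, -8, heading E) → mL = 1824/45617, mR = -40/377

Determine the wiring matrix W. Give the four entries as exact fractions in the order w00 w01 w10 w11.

1 -1 -1 0

obs A: pose=(-3,-8,E) → sL=1/10, sR=10/157, mL=57/1570, mR=-1/10
obs B: pose=(-2,-8,E) → sL=40/377, sR=8/121, mL=1824/45617, mR=-40/377
sensor matrix S = [[1/10, 10/157], [40/377, 8/121]]; det S = -5244/35809345
solve [mL_A; mL_B] = S·[w00; w01] and [mR_A; mR_B] = S·[w10; w11]:
  w00 = 1, w01 = -1, w10 = -1, w11 = 0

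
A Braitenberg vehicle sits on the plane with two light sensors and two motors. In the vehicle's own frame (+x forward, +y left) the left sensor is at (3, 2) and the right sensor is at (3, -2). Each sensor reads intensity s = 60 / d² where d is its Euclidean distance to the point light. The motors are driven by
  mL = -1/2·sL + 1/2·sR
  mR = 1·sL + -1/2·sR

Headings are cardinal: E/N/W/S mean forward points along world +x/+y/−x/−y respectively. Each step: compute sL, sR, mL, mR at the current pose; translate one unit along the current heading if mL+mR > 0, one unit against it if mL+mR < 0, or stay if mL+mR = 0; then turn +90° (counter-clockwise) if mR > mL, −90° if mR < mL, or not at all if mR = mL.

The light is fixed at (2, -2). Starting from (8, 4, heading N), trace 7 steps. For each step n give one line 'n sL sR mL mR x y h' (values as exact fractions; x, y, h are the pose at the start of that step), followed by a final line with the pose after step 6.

n=0: pose=(8,4,N); sL=60/97, sR=12/29; mL=-288/2813, mR=1158/2813; mL+mR=30/97 → advance +1; mR−mL=1446/2813 → turn +1·90°
n=1: pose=(8,5,W); sL=30/17, sR=2/3; mL=-28/51, mR=73/51; mL+mR=15/17 → advance +1; mR−mL=101/51 → turn +1·90°
n=2: pose=(7,5,S); sL=12/13, sR=12/5; mL=48/65, mR=-18/65; mL+mR=6/13 → advance +1; mR−mL=-66/65 → turn -1·90°
n=3: pose=(7,4,W); sL=3, sR=15/17; mL=-18/17, mR=87/34; mL+mR=3/2 → advance +1; mR−mL=123/34 → turn +1·90°
n=4: pose=(6,4,S); sL=4/3, sR=60/13; mL=64/39, mR=-38/39; mL+mR=2/3 → advance +1; mR−mL=-34/13 → turn -1·90°
n=5: pose=(6,3,W); sL=6, sR=6/5; mL=-12/5, mR=27/5; mL+mR=3 → advance +1; mR−mL=39/5 → turn +1·90°
n=6: pose=(5,3,S); sL=60/29, sR=12; mL=144/29, mR=-114/29; mL+mR=30/29 → advance +1; mR−mL=-258/29 → turn -1·90°

0 60/97 12/29 -288/2813 1158/2813 8 4 N
1 30/17 2/3 -28/51 73/51 8 5 W
2 12/13 12/5 48/65 -18/65 7 5 S
3 3 15/17 -18/17 87/34 7 4 W
4 4/3 60/13 64/39 -38/39 6 4 S
5 6 6/5 -12/5 27/5 6 3 W
6 60/29 12 144/29 -114/29 5 3 S
final 5 2 W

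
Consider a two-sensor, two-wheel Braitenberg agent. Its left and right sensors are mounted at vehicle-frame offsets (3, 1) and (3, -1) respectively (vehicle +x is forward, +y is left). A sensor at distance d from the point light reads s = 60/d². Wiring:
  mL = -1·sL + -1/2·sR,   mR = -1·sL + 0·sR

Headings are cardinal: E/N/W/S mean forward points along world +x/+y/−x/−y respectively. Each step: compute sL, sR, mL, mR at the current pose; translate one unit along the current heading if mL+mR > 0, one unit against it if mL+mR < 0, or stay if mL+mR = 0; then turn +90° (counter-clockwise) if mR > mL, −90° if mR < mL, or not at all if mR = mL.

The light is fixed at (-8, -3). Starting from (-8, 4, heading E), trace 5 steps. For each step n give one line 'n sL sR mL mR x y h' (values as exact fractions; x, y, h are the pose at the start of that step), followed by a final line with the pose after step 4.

n=0: pose=(-8,4,E); sL=60/73, sR=4/3; mL=-326/219, mR=-60/73; mL+mR=-506/219 → advance -1; mR−mL=2/3 → turn +1·90°
n=1: pose=(-9,4,N); sL=15/26, sR=3/5; mL=-57/65, mR=-15/26; mL+mR=-189/130 → advance -1; mR−mL=3/10 → turn +1·90°
n=2: pose=(-9,3,W); sL=60/41, sR=12/13; mL=-1026/533, mR=-60/41; mL+mR=-1806/533 → advance -1; mR−mL=6/13 → turn +1·90°
n=3: pose=(-8,3,S); sL=6, sR=6; mL=-9, mR=-6; mL+mR=-15 → advance -1; mR−mL=3 → turn +1·90°
n=4: pose=(-8,4,E); sL=60/73, sR=4/3; mL=-326/219, mR=-60/73; mL+mR=-506/219 → advance -1; mR−mL=2/3 → turn +1·90°

0 60/73 4/3 -326/219 -60/73 -8 4 E
1 15/26 3/5 -57/65 -15/26 -9 4 N
2 60/41 12/13 -1026/533 -60/41 -9 3 W
3 6 6 -9 -6 -8 3 S
4 60/73 4/3 -326/219 -60/73 -8 4 E
final -9 4 N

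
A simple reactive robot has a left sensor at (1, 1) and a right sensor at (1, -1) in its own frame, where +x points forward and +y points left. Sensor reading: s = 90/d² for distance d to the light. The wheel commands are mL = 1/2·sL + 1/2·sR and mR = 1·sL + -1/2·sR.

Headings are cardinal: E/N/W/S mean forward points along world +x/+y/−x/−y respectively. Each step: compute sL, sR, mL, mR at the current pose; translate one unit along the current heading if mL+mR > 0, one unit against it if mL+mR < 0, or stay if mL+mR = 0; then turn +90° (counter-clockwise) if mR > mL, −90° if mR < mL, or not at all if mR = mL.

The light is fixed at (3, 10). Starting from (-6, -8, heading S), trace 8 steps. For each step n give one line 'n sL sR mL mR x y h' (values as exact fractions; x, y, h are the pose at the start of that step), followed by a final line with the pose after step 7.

n=0: pose=(-6,-8,S); sL=18/85, sR=90/461; mL=7974/39185, mR=4473/39185; mL+mR=27/85 → advance +1; mR−mL=-3501/39185 → turn -1·90°
n=1: pose=(-6,-9,W); sL=9/50, sR=45/212; mL=2079/10600, mR=783/10600; mL+mR=27/100 → advance +1; mR−mL=-162/1325 → turn -1·90°
n=2: pose=(-7,-9,N); sL=18/89, sR=2/9; mL=170/801, mR=73/801; mL+mR=27/89 → advance +1; mR−mL=-97/801 → turn -1·90°
n=3: pose=(-7,-8,E); sL=9/37, sR=45/221; mL=1827/8177, mR=2313/16354; mL+mR=27/74 → advance +1; mR−mL=-1341/16354 → turn -1·90°
n=4: pose=(-6,-8,S); sL=18/85, sR=90/461; mL=7974/39185, mR=4473/39185; mL+mR=27/85 → advance +1; mR−mL=-3501/39185 → turn -1·90°
n=5: pose=(-6,-9,W); sL=9/50, sR=45/212; mL=2079/10600, mR=783/10600; mL+mR=27/100 → advance +1; mR−mL=-162/1325 → turn -1·90°
n=6: pose=(-7,-9,N); sL=18/89, sR=2/9; mL=170/801, mR=73/801; mL+mR=27/89 → advance +1; mR−mL=-97/801 → turn -1·90°
n=7: pose=(-7,-8,E); sL=9/37, sR=45/221; mL=1827/8177, mR=2313/16354; mL+mR=27/74 → advance +1; mR−mL=-1341/16354 → turn -1·90°

0 18/85 90/461 7974/39185 4473/39185 -6 -8 S
1 9/50 45/212 2079/10600 783/10600 -6 -9 W
2 18/89 2/9 170/801 73/801 -7 -9 N
3 9/37 45/221 1827/8177 2313/16354 -7 -8 E
4 18/85 90/461 7974/39185 4473/39185 -6 -8 S
5 9/50 45/212 2079/10600 783/10600 -6 -9 W
6 18/89 2/9 170/801 73/801 -7 -9 N
7 9/37 45/221 1827/8177 2313/16354 -7 -8 E
final -6 -8 S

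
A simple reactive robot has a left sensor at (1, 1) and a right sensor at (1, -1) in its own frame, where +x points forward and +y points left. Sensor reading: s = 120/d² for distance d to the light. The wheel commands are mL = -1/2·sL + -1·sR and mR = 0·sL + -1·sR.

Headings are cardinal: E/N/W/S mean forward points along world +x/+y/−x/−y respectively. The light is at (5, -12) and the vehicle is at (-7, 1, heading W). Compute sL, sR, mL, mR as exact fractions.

left sensor world pos  = (-8, 0); dL² = 313
right sensor world pos = (-8, 2); dR² = 365
sL = 120/313 = 120/313
sR = 120/365 = 24/73
mL = -1/2·sL + -1·sR = -11892/22849
mR = 0·sL + -1·sR = -24/73

120/313 24/73 -11892/22849 -24/73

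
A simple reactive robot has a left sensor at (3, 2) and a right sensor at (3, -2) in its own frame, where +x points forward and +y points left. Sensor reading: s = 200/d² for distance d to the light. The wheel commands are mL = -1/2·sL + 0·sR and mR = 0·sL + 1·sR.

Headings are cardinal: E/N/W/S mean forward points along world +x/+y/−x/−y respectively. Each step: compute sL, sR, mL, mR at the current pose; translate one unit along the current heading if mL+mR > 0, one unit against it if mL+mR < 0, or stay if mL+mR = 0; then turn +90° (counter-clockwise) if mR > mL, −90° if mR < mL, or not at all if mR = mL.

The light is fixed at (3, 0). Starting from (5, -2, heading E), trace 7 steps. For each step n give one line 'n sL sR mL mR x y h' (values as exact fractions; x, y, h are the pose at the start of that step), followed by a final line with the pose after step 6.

0 8 200/41 -4 200/41 5 -2 E
1 100 100/13 -50 100/13 6 -2 N
2 8 200 -4 200 6 -3 W
3 50/13 50/9 -25/13 50/9 5 -3 S
4 200/29 200/61 -100/29 200/61 5 -4 E
5 100 20 -50 20 4 -4 N
6 200/53 200/13 -100/53 200/13 4 -5 W
final 3 -5 S

n=0: pose=(5,-2,E); sL=8, sR=200/41; mL=-4, mR=200/41; mL+mR=36/41 → advance +1; mR−mL=364/41 → turn +1·90°
n=1: pose=(6,-2,N); sL=100, sR=100/13; mL=-50, mR=100/13; mL+mR=-550/13 → advance -1; mR−mL=750/13 → turn +1·90°
n=2: pose=(6,-3,W); sL=8, sR=200; mL=-4, mR=200; mL+mR=196 → advance +1; mR−mL=204 → turn +1·90°
n=3: pose=(5,-3,S); sL=50/13, sR=50/9; mL=-25/13, mR=50/9; mL+mR=425/117 → advance +1; mR−mL=875/117 → turn +1·90°
n=4: pose=(5,-4,E); sL=200/29, sR=200/61; mL=-100/29, mR=200/61; mL+mR=-300/1769 → advance -1; mR−mL=11900/1769 → turn +1·90°
n=5: pose=(4,-4,N); sL=100, sR=20; mL=-50, mR=20; mL+mR=-30 → advance -1; mR−mL=70 → turn +1·90°
n=6: pose=(4,-5,W); sL=200/53, sR=200/13; mL=-100/53, mR=200/13; mL+mR=9300/689 → advance +1; mR−mL=11900/689 → turn +1·90°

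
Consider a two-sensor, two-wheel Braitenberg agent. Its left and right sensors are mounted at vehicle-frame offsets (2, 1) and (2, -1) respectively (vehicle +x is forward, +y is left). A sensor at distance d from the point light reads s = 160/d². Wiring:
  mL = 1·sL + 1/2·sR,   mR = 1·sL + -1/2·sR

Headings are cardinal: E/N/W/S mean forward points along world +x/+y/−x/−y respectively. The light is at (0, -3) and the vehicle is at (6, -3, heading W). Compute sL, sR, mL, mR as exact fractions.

left sensor world pos  = (4, -4); dL² = 17
right sensor world pos = (4, -2); dR² = 17
sL = 160/17 = 160/17
sR = 160/17 = 160/17
mL = 1·sL + 1/2·sR = 240/17
mR = 1·sL + -1/2·sR = 80/17

160/17 160/17 240/17 80/17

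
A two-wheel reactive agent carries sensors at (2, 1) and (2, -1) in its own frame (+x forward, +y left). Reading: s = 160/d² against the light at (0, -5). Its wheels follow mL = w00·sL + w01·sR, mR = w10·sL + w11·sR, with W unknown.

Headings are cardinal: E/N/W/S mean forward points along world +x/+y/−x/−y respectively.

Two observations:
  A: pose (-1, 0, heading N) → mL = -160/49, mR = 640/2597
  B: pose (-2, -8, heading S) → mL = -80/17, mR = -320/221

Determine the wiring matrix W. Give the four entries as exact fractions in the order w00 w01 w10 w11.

0 -1 -1 1

obs A: pose=(-1,0,N) → sL=160/53, sR=160/49, mL=-160/49, mR=640/2597
obs B: pose=(-2,-8,S) → sL=80/13, sR=80/17, mL=-80/17, mR=-320/221
sensor matrix S = [[160/53, 160/49], [80/13, 80/17]]; det S = -3379200/573937
solve [mL_A; mL_B] = S·[w00; w01] and [mR_A; mR_B] = S·[w10; w11]:
  w00 = 0, w01 = -1, w10 = -1, w11 = 1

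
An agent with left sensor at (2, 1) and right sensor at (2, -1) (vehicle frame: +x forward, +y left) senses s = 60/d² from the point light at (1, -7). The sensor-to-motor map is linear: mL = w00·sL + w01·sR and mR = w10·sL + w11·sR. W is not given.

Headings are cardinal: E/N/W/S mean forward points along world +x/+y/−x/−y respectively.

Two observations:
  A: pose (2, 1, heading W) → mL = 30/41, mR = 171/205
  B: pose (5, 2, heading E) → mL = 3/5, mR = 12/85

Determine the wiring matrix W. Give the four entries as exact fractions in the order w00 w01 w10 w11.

obs A: pose=(2,1,W) → sL=6/5, sR=30/41, mL=30/41, mR=171/205
obs B: pose=(5,2,E) → sL=15/34, sR=3/5, mL=3/5, mR=12/85
sensor matrix S = [[6/5, 30/41], [15/34, 3/5]]; det S = 6921/17425
solve [mL_A; mL_B] = S·[w00; w01] and [mR_A; mR_B] = S·[w10; w11]:
  w00 = 0, w01 = 1, w10 = 1, w11 = -1/2

0 1 1 -1/2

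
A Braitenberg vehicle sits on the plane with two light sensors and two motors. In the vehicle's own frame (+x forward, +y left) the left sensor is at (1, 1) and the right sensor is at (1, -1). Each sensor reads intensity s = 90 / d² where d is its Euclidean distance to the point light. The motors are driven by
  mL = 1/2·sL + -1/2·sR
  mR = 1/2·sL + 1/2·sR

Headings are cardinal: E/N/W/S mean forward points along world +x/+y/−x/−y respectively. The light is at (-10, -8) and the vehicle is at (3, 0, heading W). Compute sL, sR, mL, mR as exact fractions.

left sensor world pos  = (2, -1); dL² = 193
right sensor world pos = (2, 1); dR² = 225
sL = 90/193 = 90/193
sR = 90/225 = 2/5
mL = 1/2·sL + -1/2·sR = 32/965
mR = 1/2·sL + 1/2·sR = 418/965

90/193 2/5 32/965 418/965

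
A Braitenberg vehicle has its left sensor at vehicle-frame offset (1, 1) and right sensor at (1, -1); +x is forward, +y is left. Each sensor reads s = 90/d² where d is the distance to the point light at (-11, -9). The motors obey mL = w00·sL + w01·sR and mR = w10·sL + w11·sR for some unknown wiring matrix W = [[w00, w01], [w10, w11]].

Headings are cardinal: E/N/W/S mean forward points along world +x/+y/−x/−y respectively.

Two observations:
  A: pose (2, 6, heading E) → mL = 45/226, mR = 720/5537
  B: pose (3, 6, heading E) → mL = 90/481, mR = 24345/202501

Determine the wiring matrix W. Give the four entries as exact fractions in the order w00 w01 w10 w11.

1 0 -1/2 1

obs A: pose=(2,6,E) → sL=45/226, sR=45/196, mL=45/226, mR=720/5537
obs B: pose=(3,6,E) → sL=90/481, sR=90/421, mL=90/481, mR=24345/202501
sensor matrix S = [[45/226, 45/196], [90/481, 90/421]]; det S = -880875/2242496074
solve [mL_A; mL_B] = S·[w00; w01] and [mR_A; mR_B] = S·[w10; w11]:
  w00 = 1, w01 = 0, w10 = -1/2, w11 = 1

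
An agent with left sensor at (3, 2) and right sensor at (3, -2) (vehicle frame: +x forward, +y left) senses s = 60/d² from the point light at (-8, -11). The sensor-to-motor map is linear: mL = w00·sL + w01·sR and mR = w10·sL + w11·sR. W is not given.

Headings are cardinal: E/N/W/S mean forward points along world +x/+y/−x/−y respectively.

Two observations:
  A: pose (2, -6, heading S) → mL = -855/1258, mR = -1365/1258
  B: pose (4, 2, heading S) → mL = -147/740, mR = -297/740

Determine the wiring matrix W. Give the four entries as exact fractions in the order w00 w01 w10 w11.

1/2 -1 -1/2 -1

obs A: pose=(2,-6,S) → sL=15/37, sR=15/17, mL=-855/1258, mR=-1365/1258
obs B: pose=(4,2,S) → sL=15/74, sR=3/10, mL=-147/740, mR=-297/740
sensor matrix S = [[15/37, 15/17], [15/74, 3/10]]; det S = -36/629
solve [mL_A; mL_B] = S·[w00; w01] and [mR_A; mR_B] = S·[w10; w11]:
  w00 = 1/2, w01 = -1, w10 = -1/2, w11 = -1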